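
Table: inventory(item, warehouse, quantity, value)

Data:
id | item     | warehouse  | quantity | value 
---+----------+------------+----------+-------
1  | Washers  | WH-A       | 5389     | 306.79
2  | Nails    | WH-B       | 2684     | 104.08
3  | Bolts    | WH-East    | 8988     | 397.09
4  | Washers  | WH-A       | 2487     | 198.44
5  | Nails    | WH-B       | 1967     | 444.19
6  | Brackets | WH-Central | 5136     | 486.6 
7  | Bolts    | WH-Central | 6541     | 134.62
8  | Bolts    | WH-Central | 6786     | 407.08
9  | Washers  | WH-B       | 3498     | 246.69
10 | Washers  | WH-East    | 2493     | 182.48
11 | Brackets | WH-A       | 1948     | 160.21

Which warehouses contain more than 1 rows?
SELECT warehouse, COUNT(*) as cnt
FROM inventory
GROUP BY warehouse
HAVING COUNT(*) > 1

Result:
  WH-A: 3
  WH-B: 3
  WH-Central: 3
  WH-East: 2

Note: HAVING filters groups after aggregation, WHERE filters rows before.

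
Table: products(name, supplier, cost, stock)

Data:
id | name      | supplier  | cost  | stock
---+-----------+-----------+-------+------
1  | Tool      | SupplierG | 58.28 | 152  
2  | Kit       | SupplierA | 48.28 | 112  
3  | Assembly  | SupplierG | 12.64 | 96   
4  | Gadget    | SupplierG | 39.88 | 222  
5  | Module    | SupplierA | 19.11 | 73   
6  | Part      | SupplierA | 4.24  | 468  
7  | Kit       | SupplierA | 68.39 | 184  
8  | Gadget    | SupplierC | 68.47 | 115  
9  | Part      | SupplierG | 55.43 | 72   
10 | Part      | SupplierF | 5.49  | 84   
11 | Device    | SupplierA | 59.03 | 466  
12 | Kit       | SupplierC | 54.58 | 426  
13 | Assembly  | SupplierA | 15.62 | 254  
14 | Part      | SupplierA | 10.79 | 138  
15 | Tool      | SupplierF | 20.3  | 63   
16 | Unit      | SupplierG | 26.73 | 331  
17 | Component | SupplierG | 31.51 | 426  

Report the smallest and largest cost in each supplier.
SELECT supplier, MIN(cost), MAX(cost)
FROM products
GROUP BY supplier

Result:
  SupplierA: min=4.24, max=68.39
  SupplierC: min=54.58, max=68.47
  SupplierF: min=5.49, max=20.30
  SupplierG: min=12.64, max=58.28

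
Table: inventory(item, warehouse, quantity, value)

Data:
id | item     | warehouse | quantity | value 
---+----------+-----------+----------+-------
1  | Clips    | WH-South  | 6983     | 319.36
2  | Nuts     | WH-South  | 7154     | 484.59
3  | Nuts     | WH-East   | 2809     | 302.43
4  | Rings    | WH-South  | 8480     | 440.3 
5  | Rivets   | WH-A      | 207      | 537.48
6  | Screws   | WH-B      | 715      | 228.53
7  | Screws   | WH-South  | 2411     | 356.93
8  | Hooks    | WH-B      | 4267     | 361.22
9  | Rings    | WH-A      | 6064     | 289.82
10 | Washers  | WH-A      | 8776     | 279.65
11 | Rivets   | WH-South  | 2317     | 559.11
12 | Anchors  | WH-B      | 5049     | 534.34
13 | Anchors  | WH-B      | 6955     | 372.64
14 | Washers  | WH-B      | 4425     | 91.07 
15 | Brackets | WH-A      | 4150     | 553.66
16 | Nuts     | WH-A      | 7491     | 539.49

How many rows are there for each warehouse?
SELECT warehouse, COUNT(*) as count
FROM inventory
GROUP BY warehouse

Result:
  WH-A: 5
  WH-B: 5
  WH-East: 1
  WH-South: 5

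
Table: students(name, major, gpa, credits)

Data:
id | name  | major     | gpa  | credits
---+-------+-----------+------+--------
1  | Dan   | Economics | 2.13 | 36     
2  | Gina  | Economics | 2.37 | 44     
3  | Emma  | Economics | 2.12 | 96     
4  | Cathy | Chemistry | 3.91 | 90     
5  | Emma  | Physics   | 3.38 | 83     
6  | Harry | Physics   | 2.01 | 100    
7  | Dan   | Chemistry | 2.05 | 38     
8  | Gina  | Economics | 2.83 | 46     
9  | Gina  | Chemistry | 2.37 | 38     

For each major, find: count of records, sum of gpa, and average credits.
SELECT major,
       COUNT(*) as cnt,
       SUM(gpa) as total_gpa,
       AVG(credits) as avg_credits
FROM students
GROUP BY major

Result:
  Chemistry: 3 records, 8.33 total gpa, 55.33 avg credits
  Economics: 4 records, 9.45 total gpa, 55.50 avg credits
  Physics: 2 records, 5.39 total gpa, 91.50 avg credits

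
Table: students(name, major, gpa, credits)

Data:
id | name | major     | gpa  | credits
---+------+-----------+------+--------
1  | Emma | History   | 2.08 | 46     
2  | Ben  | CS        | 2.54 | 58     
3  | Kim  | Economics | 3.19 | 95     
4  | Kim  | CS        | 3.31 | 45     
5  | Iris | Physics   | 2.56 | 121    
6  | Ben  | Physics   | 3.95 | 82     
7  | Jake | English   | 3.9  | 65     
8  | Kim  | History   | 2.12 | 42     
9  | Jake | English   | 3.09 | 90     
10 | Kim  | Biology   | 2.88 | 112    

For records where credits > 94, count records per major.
SELECT major, COUNT(*)
FROM students
WHERE credits > 94
GROUP BY major

Note: WHERE filters rows before grouping.

Result:
  Biology: 1
  Economics: 1
  Physics: 1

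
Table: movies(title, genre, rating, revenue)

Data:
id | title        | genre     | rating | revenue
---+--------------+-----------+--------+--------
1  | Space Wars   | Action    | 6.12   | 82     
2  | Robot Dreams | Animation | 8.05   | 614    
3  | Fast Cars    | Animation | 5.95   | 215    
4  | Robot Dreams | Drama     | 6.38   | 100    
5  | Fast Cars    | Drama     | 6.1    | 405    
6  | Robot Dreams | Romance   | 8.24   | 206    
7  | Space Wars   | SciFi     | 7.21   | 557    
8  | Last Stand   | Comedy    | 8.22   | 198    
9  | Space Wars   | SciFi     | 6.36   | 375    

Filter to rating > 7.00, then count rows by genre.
SELECT genre, COUNT(*)
FROM movies
WHERE rating > 7.00
GROUP BY genre

Note: WHERE filters rows before grouping.

Result:
  Animation: 1
  Comedy: 1
  Romance: 1
  SciFi: 1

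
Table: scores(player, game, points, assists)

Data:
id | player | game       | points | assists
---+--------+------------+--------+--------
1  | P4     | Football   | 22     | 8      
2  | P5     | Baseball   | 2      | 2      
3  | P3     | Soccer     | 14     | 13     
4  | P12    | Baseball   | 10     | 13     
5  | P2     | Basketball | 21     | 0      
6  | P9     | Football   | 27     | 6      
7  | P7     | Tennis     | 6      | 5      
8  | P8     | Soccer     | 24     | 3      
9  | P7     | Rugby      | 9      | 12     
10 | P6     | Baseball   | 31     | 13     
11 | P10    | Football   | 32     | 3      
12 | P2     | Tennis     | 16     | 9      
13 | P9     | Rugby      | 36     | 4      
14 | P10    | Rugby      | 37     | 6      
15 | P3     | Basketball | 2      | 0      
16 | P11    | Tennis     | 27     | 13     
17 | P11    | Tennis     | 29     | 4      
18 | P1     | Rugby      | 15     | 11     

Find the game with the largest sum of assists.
SELECT game, SUM(assists) as val
FROM scores
GROUP BY game
ORDER BY val DESC
LIMIT 1

Result: Rugby with sum(assists) = 33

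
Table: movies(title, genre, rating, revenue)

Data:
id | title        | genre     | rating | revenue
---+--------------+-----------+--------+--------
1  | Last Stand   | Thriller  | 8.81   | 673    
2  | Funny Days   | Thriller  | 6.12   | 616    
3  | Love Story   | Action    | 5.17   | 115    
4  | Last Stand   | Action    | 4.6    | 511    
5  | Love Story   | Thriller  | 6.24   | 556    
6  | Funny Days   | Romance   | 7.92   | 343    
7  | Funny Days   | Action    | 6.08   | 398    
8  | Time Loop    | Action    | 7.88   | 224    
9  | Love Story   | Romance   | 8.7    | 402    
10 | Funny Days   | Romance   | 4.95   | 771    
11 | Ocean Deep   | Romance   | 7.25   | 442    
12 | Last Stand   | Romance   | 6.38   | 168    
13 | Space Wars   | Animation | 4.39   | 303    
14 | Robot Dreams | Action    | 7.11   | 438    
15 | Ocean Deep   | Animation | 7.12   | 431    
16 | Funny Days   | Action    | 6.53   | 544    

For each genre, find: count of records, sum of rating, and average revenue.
SELECT genre,
       COUNT(*) as cnt,
       SUM(rating) as total_rating,
       AVG(revenue) as avg_revenue
FROM movies
GROUP BY genre

Result:
  Action: 6 records, 37.37 total rating, 371.67 avg revenue
  Animation: 2 records, 11.51 total rating, 367.00 avg revenue
  Romance: 5 records, 35.20 total rating, 425.20 avg revenue
  Thriller: 3 records, 21.17 total rating, 615.00 avg revenue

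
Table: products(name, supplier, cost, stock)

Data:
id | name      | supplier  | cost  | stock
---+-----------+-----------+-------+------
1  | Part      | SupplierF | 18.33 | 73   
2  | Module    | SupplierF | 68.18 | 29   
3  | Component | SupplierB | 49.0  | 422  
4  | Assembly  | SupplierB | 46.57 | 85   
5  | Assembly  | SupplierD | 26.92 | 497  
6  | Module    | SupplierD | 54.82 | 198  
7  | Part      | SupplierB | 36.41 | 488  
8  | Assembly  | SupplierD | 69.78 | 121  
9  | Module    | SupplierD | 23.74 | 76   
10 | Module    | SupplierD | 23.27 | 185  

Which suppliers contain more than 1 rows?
SELECT supplier, COUNT(*) as cnt
FROM products
GROUP BY supplier
HAVING COUNT(*) > 1

Result:
  SupplierB: 3
  SupplierD: 5
  SupplierF: 2

Note: HAVING filters groups after aggregation, WHERE filters rows before.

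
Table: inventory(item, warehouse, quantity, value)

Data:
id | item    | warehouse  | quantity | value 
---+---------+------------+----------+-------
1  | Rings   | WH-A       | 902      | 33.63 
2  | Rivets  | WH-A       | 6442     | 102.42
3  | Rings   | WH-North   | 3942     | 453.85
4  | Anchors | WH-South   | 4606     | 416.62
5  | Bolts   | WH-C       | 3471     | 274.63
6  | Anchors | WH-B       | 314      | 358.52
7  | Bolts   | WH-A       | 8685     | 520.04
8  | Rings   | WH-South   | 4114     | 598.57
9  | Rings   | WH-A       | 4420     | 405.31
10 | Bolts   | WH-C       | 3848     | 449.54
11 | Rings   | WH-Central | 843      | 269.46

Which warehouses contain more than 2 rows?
SELECT warehouse, COUNT(*) as cnt
FROM inventory
GROUP BY warehouse
HAVING COUNT(*) > 2

Result:
  WH-A: 4

Note: HAVING filters groups after aggregation, WHERE filters rows before.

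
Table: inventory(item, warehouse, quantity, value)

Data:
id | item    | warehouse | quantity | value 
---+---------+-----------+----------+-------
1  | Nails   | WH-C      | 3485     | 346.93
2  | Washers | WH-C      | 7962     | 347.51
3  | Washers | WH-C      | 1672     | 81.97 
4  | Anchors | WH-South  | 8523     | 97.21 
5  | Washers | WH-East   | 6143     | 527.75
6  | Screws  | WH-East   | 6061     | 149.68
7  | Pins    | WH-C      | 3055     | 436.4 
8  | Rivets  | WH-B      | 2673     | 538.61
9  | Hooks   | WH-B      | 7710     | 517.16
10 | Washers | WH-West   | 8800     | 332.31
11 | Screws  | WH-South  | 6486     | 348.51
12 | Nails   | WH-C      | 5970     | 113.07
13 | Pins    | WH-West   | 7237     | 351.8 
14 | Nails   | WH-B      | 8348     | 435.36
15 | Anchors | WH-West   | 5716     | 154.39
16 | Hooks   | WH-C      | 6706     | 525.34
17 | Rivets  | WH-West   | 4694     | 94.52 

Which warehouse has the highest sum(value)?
SELECT warehouse, SUM(value) as val
FROM inventory
GROUP BY warehouse
ORDER BY val DESC
LIMIT 1

Result: WH-C with sum(value) = 1851.22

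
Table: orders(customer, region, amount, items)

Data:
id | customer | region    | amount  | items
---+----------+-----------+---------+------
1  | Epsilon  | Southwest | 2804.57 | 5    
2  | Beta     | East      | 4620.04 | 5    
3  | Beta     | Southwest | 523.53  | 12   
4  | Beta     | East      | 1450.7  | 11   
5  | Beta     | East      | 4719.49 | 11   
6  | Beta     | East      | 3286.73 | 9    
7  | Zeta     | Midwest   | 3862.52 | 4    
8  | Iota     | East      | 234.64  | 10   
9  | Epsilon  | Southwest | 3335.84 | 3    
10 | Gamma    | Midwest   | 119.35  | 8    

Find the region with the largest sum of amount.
SELECT region, SUM(amount) as val
FROM orders
GROUP BY region
ORDER BY val DESC
LIMIT 1

Result: East with sum(amount) = 14311.60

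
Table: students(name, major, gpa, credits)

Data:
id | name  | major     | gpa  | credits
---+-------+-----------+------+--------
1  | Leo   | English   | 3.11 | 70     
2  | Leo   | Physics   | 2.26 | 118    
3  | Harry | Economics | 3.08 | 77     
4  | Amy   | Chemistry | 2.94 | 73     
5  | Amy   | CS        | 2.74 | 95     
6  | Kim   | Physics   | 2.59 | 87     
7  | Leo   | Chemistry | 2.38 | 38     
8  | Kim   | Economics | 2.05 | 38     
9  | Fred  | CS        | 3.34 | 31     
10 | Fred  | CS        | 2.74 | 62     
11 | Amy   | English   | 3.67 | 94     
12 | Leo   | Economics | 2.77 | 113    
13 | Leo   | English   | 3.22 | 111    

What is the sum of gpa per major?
SELECT major, SUM(gpa) as result
FROM students
GROUP BY major

Result:
  CS: 8.82
  Chemistry: 5.32
  Economics: 7.90
  English: 10.00
  Physics: 4.85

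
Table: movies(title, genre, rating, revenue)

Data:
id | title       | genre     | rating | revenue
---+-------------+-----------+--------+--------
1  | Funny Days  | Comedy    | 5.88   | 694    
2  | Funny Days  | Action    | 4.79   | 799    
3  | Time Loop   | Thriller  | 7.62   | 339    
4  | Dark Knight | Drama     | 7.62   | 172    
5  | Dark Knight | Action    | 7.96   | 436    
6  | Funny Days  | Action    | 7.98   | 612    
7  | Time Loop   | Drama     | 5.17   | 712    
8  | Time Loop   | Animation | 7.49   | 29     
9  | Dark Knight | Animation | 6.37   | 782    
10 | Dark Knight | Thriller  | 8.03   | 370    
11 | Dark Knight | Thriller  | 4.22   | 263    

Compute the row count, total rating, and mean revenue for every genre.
SELECT genre,
       COUNT(*) as cnt,
       SUM(rating) as total_rating,
       AVG(revenue) as avg_revenue
FROM movies
GROUP BY genre

Result:
  Action: 3 records, 20.73 total rating, 615.67 avg revenue
  Animation: 2 records, 13.86 total rating, 405.50 avg revenue
  Comedy: 1 records, 5.88 total rating, 694.00 avg revenue
  Drama: 2 records, 12.79 total rating, 442.00 avg revenue
  Thriller: 3 records, 19.87 total rating, 324.00 avg revenue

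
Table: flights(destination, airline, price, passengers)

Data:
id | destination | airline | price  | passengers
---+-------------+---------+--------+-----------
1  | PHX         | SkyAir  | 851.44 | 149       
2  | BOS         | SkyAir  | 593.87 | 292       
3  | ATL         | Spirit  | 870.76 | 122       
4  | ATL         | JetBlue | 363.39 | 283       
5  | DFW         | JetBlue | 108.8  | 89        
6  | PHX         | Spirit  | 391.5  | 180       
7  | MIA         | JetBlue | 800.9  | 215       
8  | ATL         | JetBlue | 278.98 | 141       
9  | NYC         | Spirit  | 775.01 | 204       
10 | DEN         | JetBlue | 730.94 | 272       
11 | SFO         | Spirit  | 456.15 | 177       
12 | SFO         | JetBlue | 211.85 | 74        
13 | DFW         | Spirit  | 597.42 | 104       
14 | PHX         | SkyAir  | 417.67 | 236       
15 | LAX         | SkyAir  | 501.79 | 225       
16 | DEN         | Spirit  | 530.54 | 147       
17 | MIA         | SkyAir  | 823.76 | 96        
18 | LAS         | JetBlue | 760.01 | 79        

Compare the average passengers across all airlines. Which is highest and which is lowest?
SELECT airline, AVG(passengers)
FROM flights
GROUP BY airline
ORDER BY AVG(passengers)

All groups:
  Spirit: 155.67
  JetBlue: 164.71
  SkyAir: 199.60

Highest: SkyAir (199.60)
Lowest: Spirit (155.67)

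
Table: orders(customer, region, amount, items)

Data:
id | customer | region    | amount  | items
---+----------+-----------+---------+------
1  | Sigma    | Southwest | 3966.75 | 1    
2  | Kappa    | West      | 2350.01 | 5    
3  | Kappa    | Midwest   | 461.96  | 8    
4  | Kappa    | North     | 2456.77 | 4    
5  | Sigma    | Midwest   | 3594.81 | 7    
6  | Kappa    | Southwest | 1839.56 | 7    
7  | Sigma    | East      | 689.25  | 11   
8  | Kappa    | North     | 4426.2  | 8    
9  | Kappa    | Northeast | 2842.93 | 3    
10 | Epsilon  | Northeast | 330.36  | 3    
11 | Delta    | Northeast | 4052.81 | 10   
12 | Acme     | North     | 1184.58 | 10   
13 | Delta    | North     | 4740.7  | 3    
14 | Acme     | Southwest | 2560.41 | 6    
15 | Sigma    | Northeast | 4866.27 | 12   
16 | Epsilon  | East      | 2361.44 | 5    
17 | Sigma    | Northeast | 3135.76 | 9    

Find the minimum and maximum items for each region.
SELECT region, MIN(items), MAX(items)
FROM orders
GROUP BY region

Result:
  East: min=5, max=11
  Midwest: min=7, max=8
  North: min=3, max=10
  Northeast: min=3, max=12
  Southwest: min=1, max=7
  West: min=5, max=5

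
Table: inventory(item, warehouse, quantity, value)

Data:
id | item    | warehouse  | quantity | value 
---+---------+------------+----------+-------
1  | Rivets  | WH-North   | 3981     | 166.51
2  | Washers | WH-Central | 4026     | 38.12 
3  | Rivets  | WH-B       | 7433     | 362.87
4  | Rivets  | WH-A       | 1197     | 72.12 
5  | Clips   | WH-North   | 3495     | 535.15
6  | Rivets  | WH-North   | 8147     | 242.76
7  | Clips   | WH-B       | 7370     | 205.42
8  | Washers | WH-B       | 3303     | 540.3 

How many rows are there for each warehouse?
SELECT warehouse, COUNT(*) as count
FROM inventory
GROUP BY warehouse

Result:
  WH-A: 1
  WH-B: 3
  WH-Central: 1
  WH-North: 3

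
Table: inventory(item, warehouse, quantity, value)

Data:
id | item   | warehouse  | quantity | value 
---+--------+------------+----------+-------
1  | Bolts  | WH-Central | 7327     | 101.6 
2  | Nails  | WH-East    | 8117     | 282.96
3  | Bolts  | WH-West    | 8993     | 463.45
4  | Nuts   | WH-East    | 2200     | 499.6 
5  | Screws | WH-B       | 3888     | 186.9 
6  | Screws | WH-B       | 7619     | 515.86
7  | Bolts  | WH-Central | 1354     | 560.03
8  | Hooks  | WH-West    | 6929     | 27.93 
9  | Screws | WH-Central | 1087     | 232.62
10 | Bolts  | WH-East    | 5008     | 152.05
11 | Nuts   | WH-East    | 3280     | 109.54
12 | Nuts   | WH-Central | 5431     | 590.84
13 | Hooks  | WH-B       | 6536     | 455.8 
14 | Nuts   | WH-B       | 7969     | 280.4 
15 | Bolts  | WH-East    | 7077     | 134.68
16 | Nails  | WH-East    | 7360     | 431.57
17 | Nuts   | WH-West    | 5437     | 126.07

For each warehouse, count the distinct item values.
SELECT warehouse, COUNT(DISTINCT item)
FROM inventory
GROUP BY warehouse

Result:
  WH-B: 3 distinct
  WH-Central: 3 distinct
  WH-East: 3 distinct
  WH-West: 3 distinct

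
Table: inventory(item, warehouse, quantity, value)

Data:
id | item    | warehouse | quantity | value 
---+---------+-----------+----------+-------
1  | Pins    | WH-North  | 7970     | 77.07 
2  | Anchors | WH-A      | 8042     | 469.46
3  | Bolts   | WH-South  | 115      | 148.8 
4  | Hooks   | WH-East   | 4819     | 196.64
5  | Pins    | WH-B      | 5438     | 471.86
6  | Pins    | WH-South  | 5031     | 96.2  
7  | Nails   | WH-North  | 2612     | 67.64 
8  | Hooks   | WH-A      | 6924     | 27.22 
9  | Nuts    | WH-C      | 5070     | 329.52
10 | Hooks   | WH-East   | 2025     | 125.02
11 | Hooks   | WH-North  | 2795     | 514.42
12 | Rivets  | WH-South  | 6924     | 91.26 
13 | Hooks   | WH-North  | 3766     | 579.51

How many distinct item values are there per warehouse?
SELECT warehouse, COUNT(DISTINCT item)
FROM inventory
GROUP BY warehouse

Result:
  WH-A: 2 distinct
  WH-B: 1 distinct
  WH-C: 1 distinct
  WH-East: 1 distinct
  WH-North: 3 distinct
  WH-South: 3 distinct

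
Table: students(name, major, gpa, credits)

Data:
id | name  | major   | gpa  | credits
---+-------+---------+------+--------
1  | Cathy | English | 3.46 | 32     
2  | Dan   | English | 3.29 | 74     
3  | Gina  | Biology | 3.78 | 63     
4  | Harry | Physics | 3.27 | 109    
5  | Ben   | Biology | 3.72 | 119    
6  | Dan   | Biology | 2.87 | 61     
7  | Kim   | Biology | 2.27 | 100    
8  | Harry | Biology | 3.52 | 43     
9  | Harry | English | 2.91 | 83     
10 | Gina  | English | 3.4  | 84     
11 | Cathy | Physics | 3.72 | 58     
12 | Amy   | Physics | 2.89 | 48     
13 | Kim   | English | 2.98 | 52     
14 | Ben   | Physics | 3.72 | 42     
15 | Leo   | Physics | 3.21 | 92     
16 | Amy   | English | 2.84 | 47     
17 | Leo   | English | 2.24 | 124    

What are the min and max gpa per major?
SELECT major, MIN(gpa), MAX(gpa)
FROM students
GROUP BY major

Result:
  Biology: min=2.27, max=3.78
  English: min=2.24, max=3.46
  Physics: min=2.89, max=3.72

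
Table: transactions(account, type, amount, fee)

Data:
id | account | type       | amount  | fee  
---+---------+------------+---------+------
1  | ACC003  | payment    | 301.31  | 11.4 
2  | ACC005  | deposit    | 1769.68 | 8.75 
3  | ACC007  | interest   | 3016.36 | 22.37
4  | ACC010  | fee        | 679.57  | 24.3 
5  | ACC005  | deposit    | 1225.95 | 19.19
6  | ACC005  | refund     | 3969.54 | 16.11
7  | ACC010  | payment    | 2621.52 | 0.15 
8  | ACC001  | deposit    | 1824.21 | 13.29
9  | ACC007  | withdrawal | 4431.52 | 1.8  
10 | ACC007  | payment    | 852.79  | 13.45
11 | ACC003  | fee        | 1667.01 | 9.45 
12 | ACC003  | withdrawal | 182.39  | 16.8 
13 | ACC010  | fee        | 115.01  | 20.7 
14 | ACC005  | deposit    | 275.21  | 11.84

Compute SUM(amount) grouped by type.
SELECT type, SUM(amount) as result
FROM transactions
GROUP BY type

Result:
  deposit: 5095.05
  fee: 2461.59
  interest: 3016.36
  payment: 3775.62
  refund: 3969.54
  withdrawal: 4613.91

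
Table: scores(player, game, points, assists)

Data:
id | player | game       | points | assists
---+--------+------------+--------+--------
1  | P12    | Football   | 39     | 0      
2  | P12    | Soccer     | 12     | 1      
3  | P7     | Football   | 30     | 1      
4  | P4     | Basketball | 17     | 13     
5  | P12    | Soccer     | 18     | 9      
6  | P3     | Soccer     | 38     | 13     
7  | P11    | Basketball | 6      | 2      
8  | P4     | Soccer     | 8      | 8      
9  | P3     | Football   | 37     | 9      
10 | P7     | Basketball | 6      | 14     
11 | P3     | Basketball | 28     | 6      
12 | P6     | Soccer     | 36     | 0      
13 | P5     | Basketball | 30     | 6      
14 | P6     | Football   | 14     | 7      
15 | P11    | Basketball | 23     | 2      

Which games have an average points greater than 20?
SELECT game, AVG(points)
FROM scores
GROUP BY game
HAVING AVG(points) > 20

Result:
  Football: avg=30.00
  Soccer: avg=22.40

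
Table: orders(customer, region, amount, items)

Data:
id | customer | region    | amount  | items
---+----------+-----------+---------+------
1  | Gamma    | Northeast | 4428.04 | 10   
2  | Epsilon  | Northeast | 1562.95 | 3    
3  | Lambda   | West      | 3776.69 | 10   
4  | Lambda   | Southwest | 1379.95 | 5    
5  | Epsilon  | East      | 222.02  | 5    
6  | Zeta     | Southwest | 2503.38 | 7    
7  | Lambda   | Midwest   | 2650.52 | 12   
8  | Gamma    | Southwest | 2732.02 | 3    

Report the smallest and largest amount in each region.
SELECT region, MIN(amount), MAX(amount)
FROM orders
GROUP BY region

Result:
  East: min=222.02, max=222.02
  Midwest: min=2650.52, max=2650.52
  Northeast: min=1562.95, max=4428.04
  Southwest: min=1379.95, max=2732.02
  West: min=3776.69, max=3776.69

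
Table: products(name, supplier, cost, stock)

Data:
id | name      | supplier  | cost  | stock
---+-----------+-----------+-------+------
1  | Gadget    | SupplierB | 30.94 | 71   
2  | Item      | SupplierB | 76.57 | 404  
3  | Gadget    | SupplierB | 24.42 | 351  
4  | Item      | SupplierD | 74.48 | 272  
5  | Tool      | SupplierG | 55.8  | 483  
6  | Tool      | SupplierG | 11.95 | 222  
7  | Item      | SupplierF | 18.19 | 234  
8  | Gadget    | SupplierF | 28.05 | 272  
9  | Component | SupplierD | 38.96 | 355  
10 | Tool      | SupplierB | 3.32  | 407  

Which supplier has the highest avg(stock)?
SELECT supplier, AVG(stock) as val
FROM products
GROUP BY supplier
ORDER BY val DESC
LIMIT 1

Result: SupplierG with avg(stock) = 352.50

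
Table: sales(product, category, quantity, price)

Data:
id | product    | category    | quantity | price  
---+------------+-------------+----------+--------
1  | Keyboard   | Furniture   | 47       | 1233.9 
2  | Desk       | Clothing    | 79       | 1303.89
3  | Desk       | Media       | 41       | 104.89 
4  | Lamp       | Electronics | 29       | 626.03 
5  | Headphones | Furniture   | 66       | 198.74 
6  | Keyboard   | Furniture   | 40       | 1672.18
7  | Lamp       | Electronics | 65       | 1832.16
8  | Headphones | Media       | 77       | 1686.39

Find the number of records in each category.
SELECT category, COUNT(*) as count
FROM sales
GROUP BY category

Result:
  Clothing: 1
  Electronics: 2
  Furniture: 3
  Media: 2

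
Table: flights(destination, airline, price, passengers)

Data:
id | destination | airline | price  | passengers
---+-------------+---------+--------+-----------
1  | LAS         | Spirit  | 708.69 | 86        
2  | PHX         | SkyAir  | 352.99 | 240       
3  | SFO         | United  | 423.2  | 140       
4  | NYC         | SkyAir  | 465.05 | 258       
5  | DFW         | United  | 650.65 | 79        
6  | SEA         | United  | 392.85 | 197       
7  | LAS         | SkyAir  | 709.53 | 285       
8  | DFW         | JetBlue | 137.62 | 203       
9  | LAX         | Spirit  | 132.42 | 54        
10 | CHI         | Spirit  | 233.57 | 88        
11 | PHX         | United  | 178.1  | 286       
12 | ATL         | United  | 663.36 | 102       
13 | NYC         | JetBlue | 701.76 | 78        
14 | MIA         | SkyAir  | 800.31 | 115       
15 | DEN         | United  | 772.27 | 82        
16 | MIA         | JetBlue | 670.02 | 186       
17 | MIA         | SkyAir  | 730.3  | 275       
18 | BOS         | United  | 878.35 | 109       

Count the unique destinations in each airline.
SELECT airline, COUNT(DISTINCT destination)
FROM flights
GROUP BY airline

Result:
  JetBlue: 3 distinct
  SkyAir: 4 distinct
  Spirit: 3 distinct
  United: 7 distinct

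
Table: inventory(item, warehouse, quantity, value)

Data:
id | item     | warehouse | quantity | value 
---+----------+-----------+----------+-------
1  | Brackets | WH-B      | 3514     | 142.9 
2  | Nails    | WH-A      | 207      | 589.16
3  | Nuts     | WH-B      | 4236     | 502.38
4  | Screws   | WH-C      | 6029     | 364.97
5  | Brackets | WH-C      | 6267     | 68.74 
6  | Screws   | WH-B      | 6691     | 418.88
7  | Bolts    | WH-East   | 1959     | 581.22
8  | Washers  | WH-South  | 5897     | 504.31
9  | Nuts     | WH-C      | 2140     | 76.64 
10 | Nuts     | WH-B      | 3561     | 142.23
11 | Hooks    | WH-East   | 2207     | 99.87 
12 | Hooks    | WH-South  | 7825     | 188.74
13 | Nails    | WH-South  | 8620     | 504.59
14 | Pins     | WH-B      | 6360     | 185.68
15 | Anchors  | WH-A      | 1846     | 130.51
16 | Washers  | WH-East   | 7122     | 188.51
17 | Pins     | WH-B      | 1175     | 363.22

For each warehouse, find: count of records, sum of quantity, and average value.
SELECT warehouse,
       COUNT(*) as cnt,
       SUM(quantity) as total_quantity,
       AVG(value) as avg_value
FROM inventory
GROUP BY warehouse

Result:
  WH-A: 2 records, 2053 total quantity, 359.84 avg value
  WH-B: 6 records, 25537 total quantity, 292.55 avg value
  WH-C: 3 records, 14436 total quantity, 170.12 avg value
  WH-East: 3 records, 11288 total quantity, 289.87 avg value
  WH-South: 3 records, 22342 total quantity, 399.21 avg value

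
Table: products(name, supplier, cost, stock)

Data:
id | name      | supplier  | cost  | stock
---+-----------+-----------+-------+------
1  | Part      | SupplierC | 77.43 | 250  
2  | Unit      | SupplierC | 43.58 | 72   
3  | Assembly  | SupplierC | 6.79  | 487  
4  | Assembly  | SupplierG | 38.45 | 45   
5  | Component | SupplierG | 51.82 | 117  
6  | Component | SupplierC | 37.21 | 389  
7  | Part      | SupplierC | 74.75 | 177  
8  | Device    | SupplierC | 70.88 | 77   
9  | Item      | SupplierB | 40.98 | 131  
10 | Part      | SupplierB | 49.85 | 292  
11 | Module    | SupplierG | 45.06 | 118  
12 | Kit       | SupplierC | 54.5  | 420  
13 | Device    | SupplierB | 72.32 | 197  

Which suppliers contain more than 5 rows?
SELECT supplier, COUNT(*) as cnt
FROM products
GROUP BY supplier
HAVING COUNT(*) > 5

Result:
  SupplierC: 7

Note: HAVING filters groups after aggregation, WHERE filters rows before.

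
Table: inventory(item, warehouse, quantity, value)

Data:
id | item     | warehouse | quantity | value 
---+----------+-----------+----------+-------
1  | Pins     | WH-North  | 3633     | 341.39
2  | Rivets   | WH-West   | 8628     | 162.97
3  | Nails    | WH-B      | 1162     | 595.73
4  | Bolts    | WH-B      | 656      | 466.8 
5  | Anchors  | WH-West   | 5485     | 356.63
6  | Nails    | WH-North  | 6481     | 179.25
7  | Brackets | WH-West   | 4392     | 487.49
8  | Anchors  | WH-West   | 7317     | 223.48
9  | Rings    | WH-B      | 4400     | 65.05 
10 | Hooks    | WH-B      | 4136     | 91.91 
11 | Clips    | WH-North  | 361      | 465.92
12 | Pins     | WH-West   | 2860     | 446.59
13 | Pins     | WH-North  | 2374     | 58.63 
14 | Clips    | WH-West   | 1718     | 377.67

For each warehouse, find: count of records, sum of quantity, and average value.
SELECT warehouse,
       COUNT(*) as cnt,
       SUM(quantity) as total_quantity,
       AVG(value) as avg_value
FROM inventory
GROUP BY warehouse

Result:
  WH-B: 4 records, 10354 total quantity, 304.87 avg value
  WH-North: 4 records, 12849 total quantity, 261.30 avg value
  WH-West: 6 records, 30400 total quantity, 342.47 avg value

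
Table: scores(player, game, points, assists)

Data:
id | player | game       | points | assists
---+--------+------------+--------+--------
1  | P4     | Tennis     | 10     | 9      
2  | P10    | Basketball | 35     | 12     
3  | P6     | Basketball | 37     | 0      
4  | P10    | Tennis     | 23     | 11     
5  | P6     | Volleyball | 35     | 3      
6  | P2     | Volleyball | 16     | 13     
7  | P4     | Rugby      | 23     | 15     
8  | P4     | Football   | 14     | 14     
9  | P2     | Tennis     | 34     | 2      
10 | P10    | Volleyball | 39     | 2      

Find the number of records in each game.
SELECT game, COUNT(*) as count
FROM scores
GROUP BY game

Result:
  Basketball: 2
  Football: 1
  Rugby: 1
  Tennis: 3
  Volleyball: 3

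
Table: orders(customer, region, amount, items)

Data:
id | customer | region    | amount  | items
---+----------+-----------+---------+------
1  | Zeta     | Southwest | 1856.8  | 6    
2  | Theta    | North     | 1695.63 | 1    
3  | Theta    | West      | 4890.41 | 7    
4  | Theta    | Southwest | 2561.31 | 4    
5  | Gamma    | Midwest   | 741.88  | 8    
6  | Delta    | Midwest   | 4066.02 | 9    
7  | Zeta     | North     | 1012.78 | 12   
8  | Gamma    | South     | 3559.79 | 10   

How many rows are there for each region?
SELECT region, COUNT(*) as count
FROM orders
GROUP BY region

Result:
  Midwest: 2
  North: 2
  South: 1
  Southwest: 2
  West: 1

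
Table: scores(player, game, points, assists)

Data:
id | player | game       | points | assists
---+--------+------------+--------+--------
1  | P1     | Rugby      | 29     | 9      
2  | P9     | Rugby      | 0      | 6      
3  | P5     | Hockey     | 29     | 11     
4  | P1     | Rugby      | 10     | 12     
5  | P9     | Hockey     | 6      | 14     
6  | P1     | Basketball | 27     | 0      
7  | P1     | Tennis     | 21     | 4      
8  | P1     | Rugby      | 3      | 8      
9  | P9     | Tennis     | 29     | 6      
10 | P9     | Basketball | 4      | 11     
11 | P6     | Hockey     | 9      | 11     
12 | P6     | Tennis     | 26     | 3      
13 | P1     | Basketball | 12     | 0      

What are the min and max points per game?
SELECT game, MIN(points), MAX(points)
FROM scores
GROUP BY game

Result:
  Basketball: min=4, max=27
  Hockey: min=6, max=29
  Rugby: min=0, max=29
  Tennis: min=21, max=29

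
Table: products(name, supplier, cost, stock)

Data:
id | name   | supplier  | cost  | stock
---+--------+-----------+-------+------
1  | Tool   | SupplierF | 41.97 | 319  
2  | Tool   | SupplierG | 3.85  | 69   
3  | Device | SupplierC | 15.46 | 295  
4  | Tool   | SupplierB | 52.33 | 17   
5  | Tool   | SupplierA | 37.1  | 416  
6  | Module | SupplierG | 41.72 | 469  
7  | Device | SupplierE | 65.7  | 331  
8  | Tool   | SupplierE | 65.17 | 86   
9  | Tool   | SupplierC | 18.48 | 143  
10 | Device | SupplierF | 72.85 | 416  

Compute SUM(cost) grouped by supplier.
SELECT supplier, SUM(cost) as result
FROM products
GROUP BY supplier

Result:
  SupplierA: 37.10
  SupplierB: 52.33
  SupplierC: 33.94
  SupplierE: 130.87
  SupplierF: 114.82
  SupplierG: 45.57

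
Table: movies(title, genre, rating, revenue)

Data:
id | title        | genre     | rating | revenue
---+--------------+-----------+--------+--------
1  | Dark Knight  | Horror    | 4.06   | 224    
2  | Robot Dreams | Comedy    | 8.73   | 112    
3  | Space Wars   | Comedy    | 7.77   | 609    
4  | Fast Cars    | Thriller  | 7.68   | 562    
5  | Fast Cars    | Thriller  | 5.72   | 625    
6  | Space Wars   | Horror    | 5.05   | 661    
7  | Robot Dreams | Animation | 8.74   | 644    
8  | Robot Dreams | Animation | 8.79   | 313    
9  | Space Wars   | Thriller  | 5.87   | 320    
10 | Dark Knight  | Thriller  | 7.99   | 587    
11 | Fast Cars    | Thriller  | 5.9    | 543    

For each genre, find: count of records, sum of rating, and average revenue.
SELECT genre,
       COUNT(*) as cnt,
       SUM(rating) as total_rating,
       AVG(revenue) as avg_revenue
FROM movies
GROUP BY genre

Result:
  Animation: 2 records, 17.53 total rating, 478.50 avg revenue
  Comedy: 2 records, 16.50 total rating, 360.50 avg revenue
  Horror: 2 records, 9.11 total rating, 442.50 avg revenue
  Thriller: 5 records, 33.16 total rating, 527.40 avg revenue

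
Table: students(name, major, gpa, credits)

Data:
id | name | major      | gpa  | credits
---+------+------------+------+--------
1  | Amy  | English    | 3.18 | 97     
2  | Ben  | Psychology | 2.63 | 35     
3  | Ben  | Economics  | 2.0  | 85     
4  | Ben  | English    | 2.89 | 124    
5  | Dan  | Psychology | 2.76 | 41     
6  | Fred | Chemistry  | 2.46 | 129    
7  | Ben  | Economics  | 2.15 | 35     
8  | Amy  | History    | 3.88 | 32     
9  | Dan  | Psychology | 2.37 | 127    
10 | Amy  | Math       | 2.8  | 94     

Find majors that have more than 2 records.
SELECT major, COUNT(*) as cnt
FROM students
GROUP BY major
HAVING COUNT(*) > 2

Result:
  Psychology: 3

Note: HAVING filters groups after aggregation, WHERE filters rows before.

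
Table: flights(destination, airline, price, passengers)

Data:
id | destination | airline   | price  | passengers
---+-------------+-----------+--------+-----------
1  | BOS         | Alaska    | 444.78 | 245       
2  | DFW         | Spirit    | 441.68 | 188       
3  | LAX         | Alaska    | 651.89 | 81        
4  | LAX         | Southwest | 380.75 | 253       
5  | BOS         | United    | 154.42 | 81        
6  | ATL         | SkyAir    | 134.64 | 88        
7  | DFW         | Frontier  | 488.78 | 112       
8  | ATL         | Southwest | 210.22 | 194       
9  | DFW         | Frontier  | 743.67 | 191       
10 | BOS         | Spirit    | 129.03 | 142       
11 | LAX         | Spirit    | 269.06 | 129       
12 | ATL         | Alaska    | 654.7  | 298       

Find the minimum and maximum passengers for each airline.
SELECT airline, MIN(passengers), MAX(passengers)
FROM flights
GROUP BY airline

Result:
  Alaska: min=81, max=298
  Frontier: min=112, max=191
  SkyAir: min=88, max=88
  Southwest: min=194, max=253
  Spirit: min=129, max=188
  United: min=81, max=81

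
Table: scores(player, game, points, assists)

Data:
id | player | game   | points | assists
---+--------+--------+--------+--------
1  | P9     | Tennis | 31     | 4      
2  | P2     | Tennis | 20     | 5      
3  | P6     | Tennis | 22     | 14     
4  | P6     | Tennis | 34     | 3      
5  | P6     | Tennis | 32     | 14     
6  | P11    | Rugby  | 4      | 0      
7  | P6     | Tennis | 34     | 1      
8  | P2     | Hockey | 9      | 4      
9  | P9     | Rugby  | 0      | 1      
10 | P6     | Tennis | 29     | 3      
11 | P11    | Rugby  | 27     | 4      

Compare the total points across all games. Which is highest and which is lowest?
SELECT game, SUM(points)
FROM scores
GROUP BY game
ORDER BY SUM(points)

All groups:
  Hockey: 9
  Rugby: 31
  Tennis: 202

Highest: Tennis (202)
Lowest: Hockey (9)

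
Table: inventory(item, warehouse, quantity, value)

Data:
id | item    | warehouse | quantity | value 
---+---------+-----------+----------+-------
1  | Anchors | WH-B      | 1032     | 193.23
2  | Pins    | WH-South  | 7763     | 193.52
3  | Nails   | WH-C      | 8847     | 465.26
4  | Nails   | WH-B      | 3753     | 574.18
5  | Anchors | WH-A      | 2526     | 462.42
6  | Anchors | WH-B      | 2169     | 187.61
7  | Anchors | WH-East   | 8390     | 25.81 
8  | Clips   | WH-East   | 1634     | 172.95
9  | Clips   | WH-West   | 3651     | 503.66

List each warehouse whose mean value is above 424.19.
SELECT warehouse, AVG(value)
FROM inventory
GROUP BY warehouse
HAVING AVG(value) > 424.19

Result:
  WH-A: avg=462.42
  WH-C: avg=465.26
  WH-West: avg=503.66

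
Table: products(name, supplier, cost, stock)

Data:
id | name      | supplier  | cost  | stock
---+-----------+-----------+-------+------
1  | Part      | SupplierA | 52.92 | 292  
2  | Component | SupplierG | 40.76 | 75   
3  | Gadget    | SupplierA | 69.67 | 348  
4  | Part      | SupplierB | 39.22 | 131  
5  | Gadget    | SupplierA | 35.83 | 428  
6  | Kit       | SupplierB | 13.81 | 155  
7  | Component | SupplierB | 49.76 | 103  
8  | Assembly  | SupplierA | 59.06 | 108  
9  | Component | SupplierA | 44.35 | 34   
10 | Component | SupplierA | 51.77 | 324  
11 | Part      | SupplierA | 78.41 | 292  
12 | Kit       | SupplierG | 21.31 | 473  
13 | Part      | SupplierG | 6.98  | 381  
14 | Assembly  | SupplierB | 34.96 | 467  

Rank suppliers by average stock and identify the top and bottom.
SELECT supplier, AVG(stock)
FROM products
GROUP BY supplier
ORDER BY AVG(stock)

All groups:
  SupplierB: 214.00
  SupplierA: 260.86
  SupplierG: 309.67

Highest: SupplierG (309.67)
Lowest: SupplierB (214.00)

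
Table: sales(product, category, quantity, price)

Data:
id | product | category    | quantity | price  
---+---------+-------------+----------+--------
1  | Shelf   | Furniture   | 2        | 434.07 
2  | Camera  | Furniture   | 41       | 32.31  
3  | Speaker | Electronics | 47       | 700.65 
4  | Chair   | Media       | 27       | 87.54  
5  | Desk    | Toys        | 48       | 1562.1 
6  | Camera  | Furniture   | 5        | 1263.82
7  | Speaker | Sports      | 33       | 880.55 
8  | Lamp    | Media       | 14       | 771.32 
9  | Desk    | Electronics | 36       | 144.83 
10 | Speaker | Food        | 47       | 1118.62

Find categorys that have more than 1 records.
SELECT category, COUNT(*) as cnt
FROM sales
GROUP BY category
HAVING COUNT(*) > 1

Result:
  Electronics: 2
  Furniture: 3
  Media: 2

Note: HAVING filters groups after aggregation, WHERE filters rows before.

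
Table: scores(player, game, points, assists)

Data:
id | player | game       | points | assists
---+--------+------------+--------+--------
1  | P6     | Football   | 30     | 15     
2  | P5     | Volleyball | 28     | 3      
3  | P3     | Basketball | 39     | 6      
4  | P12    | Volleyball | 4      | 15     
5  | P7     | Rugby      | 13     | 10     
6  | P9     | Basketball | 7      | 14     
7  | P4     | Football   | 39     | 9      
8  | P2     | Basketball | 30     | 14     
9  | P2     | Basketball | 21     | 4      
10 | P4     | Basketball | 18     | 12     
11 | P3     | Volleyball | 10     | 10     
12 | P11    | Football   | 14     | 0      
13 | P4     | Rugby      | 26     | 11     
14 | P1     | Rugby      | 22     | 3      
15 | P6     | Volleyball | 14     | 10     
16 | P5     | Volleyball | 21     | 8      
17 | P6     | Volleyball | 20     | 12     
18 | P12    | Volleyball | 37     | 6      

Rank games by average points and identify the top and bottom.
SELECT game, AVG(points)
FROM scores
GROUP BY game
ORDER BY AVG(points)

All groups:
  Volleyball: 19.14
  Rugby: 20.33
  Basketball: 23.00
  Football: 27.67

Highest: Football (27.67)
Lowest: Volleyball (19.14)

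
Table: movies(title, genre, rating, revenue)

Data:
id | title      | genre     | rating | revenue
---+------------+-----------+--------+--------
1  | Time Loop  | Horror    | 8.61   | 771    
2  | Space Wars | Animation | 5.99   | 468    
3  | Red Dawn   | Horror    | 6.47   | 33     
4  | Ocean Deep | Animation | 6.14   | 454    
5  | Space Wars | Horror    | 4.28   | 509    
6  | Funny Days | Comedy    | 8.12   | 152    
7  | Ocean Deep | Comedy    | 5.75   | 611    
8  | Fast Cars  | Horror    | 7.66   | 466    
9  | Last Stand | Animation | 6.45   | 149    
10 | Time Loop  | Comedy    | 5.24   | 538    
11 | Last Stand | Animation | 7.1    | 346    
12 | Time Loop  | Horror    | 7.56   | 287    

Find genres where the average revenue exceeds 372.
SELECT genre, AVG(revenue)
FROM movies
GROUP BY genre
HAVING AVG(revenue) > 372

Result:
  Comedy: avg=433.67
  Horror: avg=413.20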